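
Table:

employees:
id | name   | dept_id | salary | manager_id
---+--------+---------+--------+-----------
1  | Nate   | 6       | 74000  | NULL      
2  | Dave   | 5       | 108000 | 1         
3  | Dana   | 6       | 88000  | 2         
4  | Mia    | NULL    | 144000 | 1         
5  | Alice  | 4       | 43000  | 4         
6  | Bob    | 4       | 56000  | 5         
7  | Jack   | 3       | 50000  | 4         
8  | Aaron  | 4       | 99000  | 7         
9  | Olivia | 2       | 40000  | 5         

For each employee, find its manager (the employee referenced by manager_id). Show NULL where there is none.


This is a self-join: employees is joined to a second copy of itself, matching each row's manager_id to another row's id. Use LEFT JOIN so rows with manager_id=NULL are kept.
  - employee 1 (Nate): manager_id=NULL -> NULL
  - employee 2 (Dave): manager_id=1 -> Nate
  - employee 3 (Dana): manager_id=2 -> Dave
  - employee 4 (Mia): manager_id=1 -> Nate
  - employee 5 (Alice): manager_id=4 -> Mia
  - employee 6 (Bob): manager_id=5 -> Alice
  - employee 7 (Jack): manager_id=4 -> Mia
  - employee 8 (Aaron): manager_id=7 -> Jack
  - employee 9 (Olivia): manager_id=5 -> Alice

SQL:
SELECT a.name AS item, b.name AS manager
FROM employees a
LEFT JOIN employees b ON a.manager_id = b.id

Result:
item   | manager
-------+--------
Nate   | NULL   
Dave   | Nate   
Dana   | Dave   
Mia    | Nate   
Alice  | Mia    
Bob    | Alice  
Jack   | Mia    
Aaron  | Jack   
Olivia | Alice  


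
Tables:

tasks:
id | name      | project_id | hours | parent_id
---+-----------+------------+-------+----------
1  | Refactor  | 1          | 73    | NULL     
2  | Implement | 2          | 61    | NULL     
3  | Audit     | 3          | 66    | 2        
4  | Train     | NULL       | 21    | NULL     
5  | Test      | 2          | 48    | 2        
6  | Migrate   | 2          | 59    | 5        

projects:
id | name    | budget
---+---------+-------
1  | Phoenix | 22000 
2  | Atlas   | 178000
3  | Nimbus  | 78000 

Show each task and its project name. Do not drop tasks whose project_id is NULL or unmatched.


LEFT JOIN keeps every row from tasks (the left table); where project_id has no match in projects, the project columns become NULL. Walk through each task:
  - task 1 (Refactor): project_id=1 -> matches Phoenix
  - task 2 (Implement): project_id=2 -> matches Atlas
  - task 3 (Audit): project_id=3 -> matches Nimbus
  - task 4 (Train): project_id=NULL, no match -> kept with NULL
  - task 5 (Test): project_id=2 -> matches Atlas
  - task 6 (Migrate): project_id=2 -> matches Atlas
All 6 rows appear; 1 has NULL project.

SQL:
SELECT a.name, b.name AS project
FROM tasks a
LEFT JOIN projects b ON a.project_id = b.id

Result:
name      | project
----------+--------
Refactor  | Phoenix
Implement | Atlas  
Audit     | Nimbus 
Train     | NULL   
Test      | Atlas  
Migrate   | Atlas  


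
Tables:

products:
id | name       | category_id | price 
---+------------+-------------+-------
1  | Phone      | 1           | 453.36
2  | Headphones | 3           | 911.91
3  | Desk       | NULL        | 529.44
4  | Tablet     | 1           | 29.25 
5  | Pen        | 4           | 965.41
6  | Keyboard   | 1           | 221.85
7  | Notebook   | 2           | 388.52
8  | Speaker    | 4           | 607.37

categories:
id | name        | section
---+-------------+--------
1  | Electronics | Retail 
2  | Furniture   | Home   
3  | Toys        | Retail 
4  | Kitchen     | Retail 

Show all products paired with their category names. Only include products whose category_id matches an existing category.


INNER JOIN keeps only products rows whose category_id matches an id in categories. Walk through each product:
  - product 1 (Phone): category_id=1 -> matches Electronics
  - product 2 (Headphones): category_id=3 -> matches Toys
  - product 3 (Desk): category_id=NULL, no match -> dropped
  - product 4 (Tablet): category_id=1 -> matches Electronics
  - product 5 (Pen): category_id=4 -> matches Kitchen
  - product 6 (Keyboard): category_id=1 -> matches Electronics
  - product 7 (Notebook): category_id=2 -> matches Furniture
  - product 8 (Speaker): category_id=4 -> matches Kitchen
So 1 of 8 rows is dropped.

SQL:
SELECT a.name, b.name AS category
FROM products a
INNER JOIN categories b ON a.category_id = b.id

Result:
name       | category   
-----------+------------
Phone      | Electronics
Headphones | Toys       
Tablet     | Electronics
Pen        | Kitchen    
Keyboard   | Electronics
Notebook   | Furniture  
Speaker    | Kitchen    


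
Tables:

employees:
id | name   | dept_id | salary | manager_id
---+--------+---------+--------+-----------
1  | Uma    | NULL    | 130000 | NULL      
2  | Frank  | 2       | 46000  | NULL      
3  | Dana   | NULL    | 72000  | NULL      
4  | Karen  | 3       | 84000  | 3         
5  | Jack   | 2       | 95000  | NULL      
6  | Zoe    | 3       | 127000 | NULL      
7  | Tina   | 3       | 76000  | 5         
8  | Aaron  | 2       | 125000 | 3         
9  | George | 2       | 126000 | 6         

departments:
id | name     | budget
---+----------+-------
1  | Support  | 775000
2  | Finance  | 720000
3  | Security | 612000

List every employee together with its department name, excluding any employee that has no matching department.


INNER JOIN keeps only employees rows whose dept_id matches an id in departments. Walk through each employee:
  - employee 1 (Uma): dept_id=NULL, no match -> dropped
  - employee 2 (Frank): dept_id=2 -> matches Finance
  - employee 3 (Dana): dept_id=NULL, no match -> dropped
  - employee 4 (Karen): dept_id=3 -> matches Security
  - employee 5 (Jack): dept_id=2 -> matches Finance
  - employee 6 (Zoe): dept_id=3 -> matches Security
  - employee 7 (Tina): dept_id=3 -> matches Security
  - employee 8 (Aaron): dept_id=2 -> matches Finance
  - employee 9 (George): dept_id=2 -> matches Finance
So 2 of 9 rows are dropped.

SQL:
SELECT a.name, b.name AS department
FROM employees a
INNER JOIN departments b ON a.dept_id = b.id

Result:
name   | department
-------+-----------
Frank  | Finance   
Karen  | Security  
Jack   | Finance   
Zoe    | Security  
Tina   | Security  
Aaron  | Finance   
George | Finance   


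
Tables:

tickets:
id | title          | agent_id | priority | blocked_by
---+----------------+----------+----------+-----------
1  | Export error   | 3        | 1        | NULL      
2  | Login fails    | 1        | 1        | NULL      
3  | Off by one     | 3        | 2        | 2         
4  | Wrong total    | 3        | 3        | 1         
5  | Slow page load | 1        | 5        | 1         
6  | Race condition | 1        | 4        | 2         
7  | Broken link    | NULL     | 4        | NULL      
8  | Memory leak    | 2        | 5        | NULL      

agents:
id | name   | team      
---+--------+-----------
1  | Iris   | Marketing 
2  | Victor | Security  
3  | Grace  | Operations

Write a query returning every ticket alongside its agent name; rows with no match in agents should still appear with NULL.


LEFT JOIN keeps every row from tickets (the left table); where agent_id has no match in agents, the agent columns become NULL. Walk through each ticket:
  - ticket 1 (Export error): agent_id=3 -> matches Grace
  - ticket 2 (Login fails): agent_id=1 -> matches Iris
  - ticket 3 (Off by one): agent_id=3 -> matches Grace
  - ticket 4 (Wrong total): agent_id=3 -> matches Grace
  - ticket 5 (Slow page load): agent_id=1 -> matches Iris
  - ticket 6 (Race condition): agent_id=1 -> matches Iris
  - ticket 7 (Broken link): agent_id=NULL, no match -> kept with NULL
  - ticket 8 (Memory leak): agent_id=2 -> matches Victor
All 8 rows appear; 1 has NULL agent.

SQL:
SELECT a.title, b.name AS agent
FROM tickets a
LEFT JOIN agents b ON a.agent_id = b.id

Result:
title          | agent 
---------------+-------
Export error   | Grace 
Login fails    | Iris  
Off by one     | Grace 
Wrong total    | Grace 
Slow page load | Iris  
Race condition | Iris  
Broken link    | NULL  
Memory leak    | Victor


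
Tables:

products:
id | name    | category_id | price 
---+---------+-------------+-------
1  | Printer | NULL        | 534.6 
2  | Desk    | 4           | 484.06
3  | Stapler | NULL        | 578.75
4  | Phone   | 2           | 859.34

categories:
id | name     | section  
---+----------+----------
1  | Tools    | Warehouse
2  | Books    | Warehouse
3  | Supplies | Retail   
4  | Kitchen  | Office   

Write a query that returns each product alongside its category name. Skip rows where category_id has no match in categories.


INNER JOIN keeps only products rows whose category_id matches an id in categories. Walk through each product:
  - product 1 (Printer): category_id=NULL, no match -> dropped
  - product 2 (Desk): category_id=4 -> matches Kitchen
  - product 3 (Stapler): category_id=NULL, no match -> dropped
  - product 4 (Phone): category_id=2 -> matches Books
So 2 of 4 rows are dropped.

SQL:
SELECT a.name, b.name AS category
FROM products a
INNER JOIN categories b ON a.category_id = b.id

Result:
name  | category
------+---------
Desk  | Kitchen 
Phone | Books   


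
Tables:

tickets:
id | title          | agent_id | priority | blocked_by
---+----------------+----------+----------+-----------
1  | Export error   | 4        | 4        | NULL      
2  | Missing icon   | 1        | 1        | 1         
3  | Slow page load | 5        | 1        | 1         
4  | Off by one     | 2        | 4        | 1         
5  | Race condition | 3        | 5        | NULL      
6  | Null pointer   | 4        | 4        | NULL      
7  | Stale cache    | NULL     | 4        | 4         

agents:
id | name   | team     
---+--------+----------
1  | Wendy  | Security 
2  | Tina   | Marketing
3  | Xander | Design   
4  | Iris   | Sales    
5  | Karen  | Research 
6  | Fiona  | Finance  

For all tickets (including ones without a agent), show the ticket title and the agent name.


LEFT JOIN keeps every row from tickets (the left table); where agent_id has no match in agents, the agent columns become NULL. Walk through each ticket:
  - ticket 1 (Export error): agent_id=4 -> matches Iris
  - ticket 2 (Missing icon): agent_id=1 -> matches Wendy
  - ticket 3 (Slow page load): agent_id=5 -> matches Karen
  - ticket 4 (Off by one): agent_id=2 -> matches Tina
  - ticket 5 (Race condition): agent_id=3 -> matches Xander
  - ticket 6 (Null pointer): agent_id=4 -> matches Iris
  - ticket 7 (Stale cache): agent_id=NULL, no match -> kept with NULL
All 7 rows appear; 1 has NULL agent.

SQL:
SELECT a.title, b.name AS agent
FROM tickets a
LEFT JOIN agents b ON a.agent_id = b.id

Result:
title          | agent 
---------------+-------
Export error   | Iris  
Missing icon   | Wendy 
Slow page load | Karen 
Off by one     | Tina  
Race condition | Xander
Null pointer   | Iris  
Stale cache    | NULL  


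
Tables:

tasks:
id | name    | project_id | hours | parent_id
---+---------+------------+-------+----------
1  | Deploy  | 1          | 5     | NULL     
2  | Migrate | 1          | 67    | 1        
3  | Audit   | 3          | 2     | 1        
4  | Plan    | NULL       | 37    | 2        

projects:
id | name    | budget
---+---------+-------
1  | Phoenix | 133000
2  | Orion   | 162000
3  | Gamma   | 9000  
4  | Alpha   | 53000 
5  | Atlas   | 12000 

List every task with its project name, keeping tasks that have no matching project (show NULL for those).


LEFT JOIN keeps every row from tasks (the left table); where project_id has no match in projects, the project columns become NULL. Walk through each task:
  - task 1 (Deploy): project_id=1 -> matches Phoenix
  - task 2 (Migrate): project_id=1 -> matches Phoenix
  - task 3 (Audit): project_id=3 -> matches Gamma
  - task 4 (Plan): project_id=NULL, no match -> kept with NULL
All 4 rows appear; 1 has NULL project.

SQL:
SELECT a.name, b.name AS project
FROM tasks a
LEFT JOIN projects b ON a.project_id = b.id

Result:
name    | project
--------+--------
Deploy  | Phoenix
Migrate | Phoenix
Audit   | Gamma  
Plan    | NULL   


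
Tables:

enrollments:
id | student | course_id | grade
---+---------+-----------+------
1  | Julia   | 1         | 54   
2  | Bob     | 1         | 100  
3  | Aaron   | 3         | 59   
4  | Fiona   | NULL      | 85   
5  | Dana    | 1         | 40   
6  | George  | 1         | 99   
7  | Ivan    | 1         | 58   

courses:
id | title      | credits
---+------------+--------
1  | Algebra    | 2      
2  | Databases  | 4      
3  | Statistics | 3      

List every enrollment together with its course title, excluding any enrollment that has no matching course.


INNER JOIN keeps only enrollments rows whose course_id matches an id in courses. Walk through each enrollment:
  - enrollment 1 (Julia): course_id=1 -> matches Algebra
  - enrollment 2 (Bob): course_id=1 -> matches Algebra
  - enrollment 3 (Aaron): course_id=3 -> matches Statistics
  - enrollment 4 (Fiona): course_id=NULL, no match -> dropped
  - enrollment 5 (Dana): course_id=1 -> matches Algebra
  - enrollment 6 (George): course_id=1 -> matches Algebra
  - enrollment 7 (Ivan): course_id=1 -> matches Algebra
So 1 of 7 rows is dropped.

SQL:
SELECT a.student, b.title AS course
FROM enrollments a
INNER JOIN courses b ON a.course_id = b.id

Result:
student | course    
--------+-----------
Julia   | Algebra   
Bob     | Algebra   
Aaron   | Statistics
Dana    | Algebra   
George  | Algebra   
Ivan    | Algebra   


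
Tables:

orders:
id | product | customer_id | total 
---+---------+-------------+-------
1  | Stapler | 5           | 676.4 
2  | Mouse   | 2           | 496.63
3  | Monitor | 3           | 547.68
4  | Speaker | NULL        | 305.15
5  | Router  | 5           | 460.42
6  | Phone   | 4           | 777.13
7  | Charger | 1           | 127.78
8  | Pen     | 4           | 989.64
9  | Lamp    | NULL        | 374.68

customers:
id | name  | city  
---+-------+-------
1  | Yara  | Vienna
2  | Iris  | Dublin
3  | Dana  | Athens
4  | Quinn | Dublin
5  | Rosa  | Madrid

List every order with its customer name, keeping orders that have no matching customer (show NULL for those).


LEFT JOIN keeps every row from orders (the left table); where customer_id has no match in customers, the customer columns become NULL. Walk through each order:
  - order 1 (Stapler): customer_id=5 -> matches Rosa
  - order 2 (Mouse): customer_id=2 -> matches Iris
  - order 3 (Monitor): customer_id=3 -> matches Dana
  - order 4 (Speaker): customer_id=NULL, no match -> kept with NULL
  - order 5 (Router): customer_id=5 -> matches Rosa
  - order 6 (Phone): customer_id=4 -> matches Quinn
  - order 7 (Charger): customer_id=1 -> matches Yara
  - order 8 (Pen): customer_id=4 -> matches Quinn
  - order 9 (Lamp): customer_id=NULL, no match -> kept with NULL
All 9 rows appear; 2 have NULL customer.

SQL:
SELECT a.product, b.name AS customer
FROM orders a
LEFT JOIN customers b ON a.customer_id = b.id

Result:
product | customer
--------+---------
Stapler | Rosa    
Mouse   | Iris    
Monitor | Dana    
Speaker | NULL    
Router  | Rosa    
Phone   | Quinn   
Charger | Yara    
Pen     | Quinn   
Lamp    | NULL    


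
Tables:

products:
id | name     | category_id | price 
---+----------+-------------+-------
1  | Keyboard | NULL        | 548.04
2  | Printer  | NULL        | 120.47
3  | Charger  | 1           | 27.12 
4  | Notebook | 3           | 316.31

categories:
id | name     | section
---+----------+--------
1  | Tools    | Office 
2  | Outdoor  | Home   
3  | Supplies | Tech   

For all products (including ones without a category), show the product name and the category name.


LEFT JOIN keeps every row from products (the left table); where category_id has no match in categories, the category columns become NULL. Walk through each product:
  - product 1 (Keyboard): category_id=NULL, no match -> kept with NULL
  - product 2 (Printer): category_id=NULL, no match -> kept with NULL
  - product 3 (Charger): category_id=1 -> matches Tools
  - product 4 (Notebook): category_id=3 -> matches Supplies
All 4 rows appear; 2 have NULL category.

SQL:
SELECT a.name, b.name AS category
FROM products a
LEFT JOIN categories b ON a.category_id = b.id

Result:
name     | category
---------+---------
Keyboard | NULL    
Printer  | NULL    
Charger  | Tools   
Notebook | Supplies


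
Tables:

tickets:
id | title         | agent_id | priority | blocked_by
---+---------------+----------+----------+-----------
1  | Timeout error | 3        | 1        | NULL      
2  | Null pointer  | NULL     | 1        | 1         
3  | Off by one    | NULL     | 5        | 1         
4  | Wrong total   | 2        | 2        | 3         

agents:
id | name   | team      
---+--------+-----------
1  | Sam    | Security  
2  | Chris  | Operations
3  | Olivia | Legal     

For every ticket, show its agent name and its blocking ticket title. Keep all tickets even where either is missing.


Two LEFT JOINs from the same base table tickets: one to agents via agent_id, one to tickets itself via blocked_by. Both are LEFT so every ticket is preserved.
Match against agents:
  - ticket 1 (Timeout error): agent_id=3 -> matches Olivia
  - ticket 2 (Null pointer): agent_id=NULL, no match -> kept with NULL
  - ticket 3 (Off by one): agent_id=NULL, no match -> kept with NULL
  - ticket 4 (Wrong total): agent_id=2 -> matches Chris
Match against tickets (self):
  - ticket 1 (Timeout error): blocked_by=NULL -> NULL
  - ticket 2 (Null pointer): blocked_by=1 -> Timeout error
  - ticket 3 (Off by one): blocked_by=1 -> Timeout error
  - ticket 4 (Wrong total): blocked_by=3 -> Off by one

SQL:
SELECT a.title, b.name AS agent, c.title AS blocked_by
FROM tickets a
LEFT JOIN agents b ON a.agent_id = b.id
LEFT JOIN tickets c ON a.blocked_by = c.id

Result:
title         | agent  | blocked_by   
--------------+--------+--------------
Timeout error | Olivia | NULL         
Null pointer  | NULL   | Timeout error
Off by one    | NULL   | Timeout error
Wrong total   | Chris  | Off by one   


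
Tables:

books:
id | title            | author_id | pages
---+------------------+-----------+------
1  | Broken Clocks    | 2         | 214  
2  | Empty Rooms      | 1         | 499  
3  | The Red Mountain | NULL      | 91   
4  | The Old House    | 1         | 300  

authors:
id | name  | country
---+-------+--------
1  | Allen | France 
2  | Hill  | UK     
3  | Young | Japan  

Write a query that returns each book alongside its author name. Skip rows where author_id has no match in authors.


INNER JOIN keeps only books rows whose author_id matches an id in authors. Walk through each book:
  - book 1 (Broken Clocks): author_id=2 -> matches Hill
  - book 2 (Empty Rooms): author_id=1 -> matches Allen
  - book 3 (The Red Mountain): author_id=NULL, no match -> dropped
  - book 4 (The Old House): author_id=1 -> matches Allen
So 1 of 4 rows is dropped.

SQL:
SELECT a.title, b.name AS author
FROM books a
INNER JOIN authors b ON a.author_id = b.id

Result:
title         | author
--------------+-------
Broken Clocks | Hill  
Empty Rooms   | Allen 
The Old House | Allen 


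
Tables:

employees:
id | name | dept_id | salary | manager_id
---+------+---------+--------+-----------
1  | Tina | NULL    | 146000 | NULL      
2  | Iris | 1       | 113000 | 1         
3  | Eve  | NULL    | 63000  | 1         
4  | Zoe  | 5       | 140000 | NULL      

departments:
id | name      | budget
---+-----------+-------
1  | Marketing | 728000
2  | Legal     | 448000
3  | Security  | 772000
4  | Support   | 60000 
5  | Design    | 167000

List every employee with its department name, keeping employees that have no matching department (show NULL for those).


LEFT JOIN keeps every row from employees (the left table); where dept_id has no match in departments, the department columns become NULL. Walk through each employee:
  - employee 1 (Tina): dept_id=NULL, no match -> kept with NULL
  - employee 2 (Iris): dept_id=1 -> matches Marketing
  - employee 3 (Eve): dept_id=NULL, no match -> kept with NULL
  - employee 4 (Zoe): dept_id=5 -> matches Design
All 4 rows appear; 2 have NULL department.

SQL:
SELECT a.name, b.name AS department
FROM employees a
LEFT JOIN departments b ON a.dept_id = b.id

Result:
name | department
-----+-----------
Tina | NULL      
Iris | Marketing 
Eve  | NULL      
Zoe  | Design    


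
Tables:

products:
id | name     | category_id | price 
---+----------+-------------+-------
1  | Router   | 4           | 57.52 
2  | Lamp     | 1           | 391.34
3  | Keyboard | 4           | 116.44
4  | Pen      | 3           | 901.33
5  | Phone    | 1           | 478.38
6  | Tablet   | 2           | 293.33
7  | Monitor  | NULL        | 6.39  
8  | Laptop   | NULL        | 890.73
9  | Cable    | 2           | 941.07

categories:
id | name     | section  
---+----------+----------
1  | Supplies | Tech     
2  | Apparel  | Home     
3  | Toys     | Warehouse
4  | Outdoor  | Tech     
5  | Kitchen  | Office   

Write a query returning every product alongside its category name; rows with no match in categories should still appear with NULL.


LEFT JOIN keeps every row from products (the left table); where category_id has no match in categories, the category columns become NULL. Walk through each product:
  - product 1 (Router): category_id=4 -> matches Outdoor
  - product 2 (Lamp): category_id=1 -> matches Supplies
  - product 3 (Keyboard): category_id=4 -> matches Outdoor
  - product 4 (Pen): category_id=3 -> matches Toys
  - product 5 (Phone): category_id=1 -> matches Supplies
  - product 6 (Tablet): category_id=2 -> matches Apparel
  - product 7 (Monitor): category_id=NULL, no match -> kept with NULL
  - product 8 (Laptop): category_id=NULL, no match -> kept with NULL
  - product 9 (Cable): category_id=2 -> matches Apparel
All 9 rows appear; 2 have NULL category.

SQL:
SELECT a.name, b.name AS category
FROM products a
LEFT JOIN categories b ON a.category_id = b.id

Result:
name     | category
---------+---------
Router   | Outdoor 
Lamp     | Supplies
Keyboard | Outdoor 
Pen      | Toys    
Phone    | Supplies
Tablet   | Apparel 
Monitor  | NULL    
Laptop   | NULL    
Cable    | Apparel 


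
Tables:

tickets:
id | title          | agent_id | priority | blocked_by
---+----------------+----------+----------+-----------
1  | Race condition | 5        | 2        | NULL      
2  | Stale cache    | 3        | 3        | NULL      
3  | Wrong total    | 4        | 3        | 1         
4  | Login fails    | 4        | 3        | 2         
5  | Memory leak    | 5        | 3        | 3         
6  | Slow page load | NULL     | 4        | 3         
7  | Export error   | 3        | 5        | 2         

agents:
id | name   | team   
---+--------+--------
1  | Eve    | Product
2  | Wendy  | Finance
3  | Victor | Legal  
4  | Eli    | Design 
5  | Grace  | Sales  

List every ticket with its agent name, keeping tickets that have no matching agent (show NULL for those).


LEFT JOIN keeps every row from tickets (the left table); where agent_id has no match in agents, the agent columns become NULL. Walk through each ticket:
  - ticket 1 (Race condition): agent_id=5 -> matches Grace
  - ticket 2 (Stale cache): agent_id=3 -> matches Victor
  - ticket 3 (Wrong total): agent_id=4 -> matches Eli
  - ticket 4 (Login fails): agent_id=4 -> matches Eli
  - ticket 5 (Memory leak): agent_id=5 -> matches Grace
  - ticket 6 (Slow page load): agent_id=NULL, no match -> kept with NULL
  - ticket 7 (Export error): agent_id=3 -> matches Victor
All 7 rows appear; 1 has NULL agent.

SQL:
SELECT a.title, b.name AS agent
FROM tickets a
LEFT JOIN agents b ON a.agent_id = b.id

Result:
title          | agent 
---------------+-------
Race condition | Grace 
Stale cache    | Victor
Wrong total    | Eli   
Login fails    | Eli   
Memory leak    | Grace 
Slow page load | NULL  
Export error   | Victor


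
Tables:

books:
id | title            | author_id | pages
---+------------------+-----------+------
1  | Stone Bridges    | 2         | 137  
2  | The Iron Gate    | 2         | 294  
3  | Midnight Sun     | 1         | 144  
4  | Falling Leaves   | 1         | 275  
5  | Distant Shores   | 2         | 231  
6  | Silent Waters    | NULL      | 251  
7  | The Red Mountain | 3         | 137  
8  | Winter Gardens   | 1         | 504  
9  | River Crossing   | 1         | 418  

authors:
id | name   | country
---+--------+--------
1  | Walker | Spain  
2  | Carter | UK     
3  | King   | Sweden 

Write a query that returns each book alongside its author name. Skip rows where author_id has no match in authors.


INNER JOIN keeps only books rows whose author_id matches an id in authors. Walk through each book:
  - book 1 (Stone Bridges): author_id=2 -> matches Carter
  - book 2 (The Iron Gate): author_id=2 -> matches Carter
  - book 3 (Midnight Sun): author_id=1 -> matches Walker
  - book 4 (Falling Leaves): author_id=1 -> matches Walker
  - book 5 (Distant Shores): author_id=2 -> matches Carter
  - book 6 (Silent Waters): author_id=NULL, no match -> dropped
  - book 7 (The Red Mountain): author_id=3 -> matches King
  - book 8 (Winter Gardens): author_id=1 -> matches Walker
  - book 9 (River Crossing): author_id=1 -> matches Walker
So 1 of 9 rows is dropped.

SQL:
SELECT a.title, b.name AS author
FROM books a
INNER JOIN authors b ON a.author_id = b.id

Result:
title            | author
-----------------+-------
Stone Bridges    | Carter
The Iron Gate    | Carter
Midnight Sun     | Walker
Falling Leaves   | Walker
Distant Shores   | Carter
The Red Mountain | King  
Winter Gardens   | Walker
River Crossing   | Walker


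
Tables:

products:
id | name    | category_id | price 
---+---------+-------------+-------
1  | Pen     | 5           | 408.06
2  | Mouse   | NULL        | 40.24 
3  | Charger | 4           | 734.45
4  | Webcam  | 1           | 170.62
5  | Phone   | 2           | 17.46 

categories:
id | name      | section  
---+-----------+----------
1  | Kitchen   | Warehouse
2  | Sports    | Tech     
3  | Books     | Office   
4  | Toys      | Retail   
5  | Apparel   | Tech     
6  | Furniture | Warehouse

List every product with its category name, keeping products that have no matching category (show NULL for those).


LEFT JOIN keeps every row from products (the left table); where category_id has no match in categories, the category columns become NULL. Walk through each product:
  - product 1 (Pen): category_id=5 -> matches Apparel
  - product 2 (Mouse): category_id=NULL, no match -> kept with NULL
  - product 3 (Charger): category_id=4 -> matches Toys
  - product 4 (Webcam): category_id=1 -> matches Kitchen
  - product 5 (Phone): category_id=2 -> matches Sports
All 5 rows appear; 1 has NULL category.

SQL:
SELECT a.name, b.name AS category
FROM products a
LEFT JOIN categories b ON a.category_id = b.id

Result:
name    | category
--------+---------
Pen     | Apparel 
Mouse   | NULL    
Charger | Toys    
Webcam  | Kitchen 
Phone   | Sports  


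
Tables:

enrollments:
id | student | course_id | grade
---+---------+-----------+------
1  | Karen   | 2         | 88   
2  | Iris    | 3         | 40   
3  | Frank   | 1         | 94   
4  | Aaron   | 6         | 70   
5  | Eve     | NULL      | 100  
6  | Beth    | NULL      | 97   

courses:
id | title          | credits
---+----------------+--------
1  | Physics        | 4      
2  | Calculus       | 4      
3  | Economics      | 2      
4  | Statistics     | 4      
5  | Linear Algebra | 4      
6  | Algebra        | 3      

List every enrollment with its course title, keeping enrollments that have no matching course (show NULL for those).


LEFT JOIN keeps every row from enrollments (the left table); where course_id has no match in courses, the course columns become NULL. Walk through each enrollment:
  - enrollment 1 (Karen): course_id=2 -> matches Calculus
  - enrollment 2 (Iris): course_id=3 -> matches Economics
  - enrollment 3 (Frank): course_id=1 -> matches Physics
  - enrollment 4 (Aaron): course_id=6 -> matches Algebra
  - enrollment 5 (Eve): course_id=NULL, no match -> kept with NULL
  - enrollment 6 (Beth): course_id=NULL, no match -> kept with NULL
All 6 rows appear; 2 have NULL course.

SQL:
SELECT a.student, b.title AS course
FROM enrollments a
LEFT JOIN courses b ON a.course_id = b.id

Result:
student | course   
--------+----------
Karen   | Calculus 
Iris    | Economics
Frank   | Physics  
Aaron   | Algebra  
Eve     | NULL     
Beth    | NULL     


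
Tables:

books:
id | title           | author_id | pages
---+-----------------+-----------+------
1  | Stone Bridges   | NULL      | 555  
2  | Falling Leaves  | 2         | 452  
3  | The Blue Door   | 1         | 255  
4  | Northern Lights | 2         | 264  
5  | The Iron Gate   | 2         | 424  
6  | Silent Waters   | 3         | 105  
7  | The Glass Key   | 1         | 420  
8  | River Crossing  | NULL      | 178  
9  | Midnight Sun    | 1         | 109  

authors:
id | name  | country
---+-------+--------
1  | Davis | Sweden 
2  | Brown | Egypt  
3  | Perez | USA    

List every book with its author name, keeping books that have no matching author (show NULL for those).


LEFT JOIN keeps every row from books (the left table); where author_id has no match in authors, the author columns become NULL. Walk through each book:
  - book 1 (Stone Bridges): author_id=NULL, no match -> kept with NULL
  - book 2 (Falling Leaves): author_id=2 -> matches Brown
  - book 3 (The Blue Door): author_id=1 -> matches Davis
  - book 4 (Northern Lights): author_id=2 -> matches Brown
  - book 5 (The Iron Gate): author_id=2 -> matches Brown
  - book 6 (Silent Waters): author_id=3 -> matches Perez
  - book 7 (The Glass Key): author_id=1 -> matches Davis
  - book 8 (River Crossing): author_id=NULL, no match -> kept with NULL
  - book 9 (Midnight Sun): author_id=1 -> matches Davis
All 9 rows appear; 2 have NULL author.

SQL:
SELECT a.title, b.name AS author
FROM books a
LEFT JOIN authors b ON a.author_id = b.id

Result:
title           | author
----------------+-------
Stone Bridges   | NULL  
Falling Leaves  | Brown 
The Blue Door   | Davis 
Northern Lights | Brown 
The Iron Gate   | Brown 
Silent Waters   | Perez 
The Glass Key   | Davis 
River Crossing  | NULL  
Midnight Sun    | Davis 


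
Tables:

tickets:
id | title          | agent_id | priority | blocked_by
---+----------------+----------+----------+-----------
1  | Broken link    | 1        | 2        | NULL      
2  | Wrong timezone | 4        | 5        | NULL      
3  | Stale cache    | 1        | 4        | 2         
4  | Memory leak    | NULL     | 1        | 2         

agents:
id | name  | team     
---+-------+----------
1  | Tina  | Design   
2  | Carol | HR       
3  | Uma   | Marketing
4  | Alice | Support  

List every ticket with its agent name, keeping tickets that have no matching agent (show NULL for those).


LEFT JOIN keeps every row from tickets (the left table); where agent_id has no match in agents, the agent columns become NULL. Walk through each ticket:
  - ticket 1 (Broken link): agent_id=1 -> matches Tina
  - ticket 2 (Wrong timezone): agent_id=4 -> matches Alice
  - ticket 3 (Stale cache): agent_id=1 -> matches Tina
  - ticket 4 (Memory leak): agent_id=NULL, no match -> kept with NULL
All 4 rows appear; 1 has NULL agent.

SQL:
SELECT a.title, b.name AS agent
FROM tickets a
LEFT JOIN agents b ON a.agent_id = b.id

Result:
title          | agent
---------------+------
Broken link    | Tina 
Wrong timezone | Alice
Stale cache    | Tina 
Memory leak    | NULL 


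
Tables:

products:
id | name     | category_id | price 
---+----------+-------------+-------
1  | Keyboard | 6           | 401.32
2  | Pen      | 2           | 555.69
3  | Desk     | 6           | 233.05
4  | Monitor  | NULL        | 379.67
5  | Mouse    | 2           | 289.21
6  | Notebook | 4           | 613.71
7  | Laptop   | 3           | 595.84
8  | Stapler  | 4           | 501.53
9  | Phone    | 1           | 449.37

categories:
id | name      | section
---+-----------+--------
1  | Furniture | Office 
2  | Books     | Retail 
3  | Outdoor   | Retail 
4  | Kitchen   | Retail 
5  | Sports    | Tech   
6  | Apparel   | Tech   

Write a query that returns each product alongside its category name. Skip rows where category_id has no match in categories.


INNER JOIN keeps only products rows whose category_id matches an id in categories. Walk through each product:
  - product 1 (Keyboard): category_id=6 -> matches Apparel
  - product 2 (Pen): category_id=2 -> matches Books
  - product 3 (Desk): category_id=6 -> matches Apparel
  - product 4 (Monitor): category_id=NULL, no match -> dropped
  - product 5 (Mouse): category_id=2 -> matches Books
  - product 6 (Notebook): category_id=4 -> matches Kitchen
  - product 7 (Laptop): category_id=3 -> matches Outdoor
  - product 8 (Stapler): category_id=4 -> matches Kitchen
  - product 9 (Phone): category_id=1 -> matches Furniture
So 1 of 9 rows is dropped.

SQL:
SELECT a.name, b.name AS category
FROM products a
INNER JOIN categories b ON a.category_id = b.id

Result:
name     | category 
---------+----------
Keyboard | Apparel  
Pen      | Books    
Desk     | Apparel  
Mouse    | Books    
Notebook | Kitchen  
Laptop   | Outdoor  
Stapler  | Kitchen  
Phone    | Furniture


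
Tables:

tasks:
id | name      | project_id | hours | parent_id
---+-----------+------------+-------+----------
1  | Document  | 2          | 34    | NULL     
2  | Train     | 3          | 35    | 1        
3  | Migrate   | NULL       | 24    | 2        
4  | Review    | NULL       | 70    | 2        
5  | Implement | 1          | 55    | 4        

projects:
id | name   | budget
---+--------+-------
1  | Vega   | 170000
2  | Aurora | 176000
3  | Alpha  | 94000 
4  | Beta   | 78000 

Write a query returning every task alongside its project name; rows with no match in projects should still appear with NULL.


LEFT JOIN keeps every row from tasks (the left table); where project_id has no match in projects, the project columns become NULL. Walk through each task:
  - task 1 (Document): project_id=2 -> matches Aurora
  - task 2 (Train): project_id=3 -> matches Alpha
  - task 3 (Migrate): project_id=NULL, no match -> kept with NULL
  - task 4 (Review): project_id=NULL, no match -> kept with NULL
  - task 5 (Implement): project_id=1 -> matches Vega
All 5 rows appear; 2 have NULL project.

SQL:
SELECT a.name, b.name AS project
FROM tasks a
LEFT JOIN projects b ON a.project_id = b.id

Result:
name      | project
----------+--------
Document  | Aurora 
Train     | Alpha  
Migrate   | NULL   
Review    | NULL   
Implement | Vega   


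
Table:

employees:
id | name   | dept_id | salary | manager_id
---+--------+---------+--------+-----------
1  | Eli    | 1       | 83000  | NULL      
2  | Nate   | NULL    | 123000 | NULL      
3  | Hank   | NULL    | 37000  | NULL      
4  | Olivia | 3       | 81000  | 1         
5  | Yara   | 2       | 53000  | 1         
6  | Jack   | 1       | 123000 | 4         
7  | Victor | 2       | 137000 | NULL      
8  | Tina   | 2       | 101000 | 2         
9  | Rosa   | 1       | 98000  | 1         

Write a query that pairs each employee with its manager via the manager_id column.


This is a self-join: employees is joined to a second copy of itself, matching each row's manager_id to another row's id. Use LEFT JOIN so rows with manager_id=NULL are kept.
  - employee 1 (Eli): manager_id=NULL -> NULL
  - employee 2 (Nate): manager_id=NULL -> NULL
  - employee 3 (Hank): manager_id=NULL -> NULL
  - employee 4 (Olivia): manager_id=1 -> Eli
  - employee 5 (Yara): manager_id=1 -> Eli
  - employee 6 (Jack): manager_id=4 -> Olivia
  - employee 7 (Victor): manager_id=NULL -> NULL
  - employee 8 (Tina): manager_id=2 -> Nate
  - employee 9 (Rosa): manager_id=1 -> Eli

SQL:
SELECT a.name AS item, b.name AS manager
FROM employees a
LEFT JOIN employees b ON a.manager_id = b.id

Result:
item   | manager
-------+--------
Eli    | NULL   
Nate   | NULL   
Hank   | NULL   
Olivia | Eli    
Yara   | Eli    
Jack   | Olivia 
Victor | NULL   
Tina   | Nate   
Rosa   | Eli    


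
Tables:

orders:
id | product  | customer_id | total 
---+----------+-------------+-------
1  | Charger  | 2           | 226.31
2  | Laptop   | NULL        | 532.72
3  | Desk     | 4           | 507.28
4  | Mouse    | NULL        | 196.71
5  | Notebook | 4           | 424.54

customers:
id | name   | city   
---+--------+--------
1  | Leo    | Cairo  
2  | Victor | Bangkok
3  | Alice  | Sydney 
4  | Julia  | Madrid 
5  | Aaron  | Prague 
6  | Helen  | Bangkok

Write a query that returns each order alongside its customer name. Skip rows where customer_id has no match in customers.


INNER JOIN keeps only orders rows whose customer_id matches an id in customers. Walk through each order:
  - order 1 (Charger): customer_id=2 -> matches Victor
  - order 2 (Laptop): customer_id=NULL, no match -> dropped
  - order 3 (Desk): customer_id=4 -> matches Julia
  - order 4 (Mouse): customer_id=NULL, no match -> dropped
  - order 5 (Notebook): customer_id=4 -> matches Julia
So 2 of 5 rows are dropped.

SQL:
SELECT a.product, b.name AS customer
FROM orders a
INNER JOIN customers b ON a.customer_id = b.id

Result:
product  | customer
---------+---------
Charger  | Victor  
Desk     | Julia   
Notebook | Julia   


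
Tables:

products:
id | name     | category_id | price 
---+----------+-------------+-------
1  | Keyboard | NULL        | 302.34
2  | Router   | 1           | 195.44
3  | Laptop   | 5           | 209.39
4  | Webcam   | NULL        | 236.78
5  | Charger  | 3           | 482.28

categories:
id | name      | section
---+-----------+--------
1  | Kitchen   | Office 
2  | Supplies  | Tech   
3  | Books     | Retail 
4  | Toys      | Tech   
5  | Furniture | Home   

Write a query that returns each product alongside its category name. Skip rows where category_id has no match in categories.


INNER JOIN keeps only products rows whose category_id matches an id in categories. Walk through each product:
  - product 1 (Keyboard): category_id=NULL, no match -> dropped
  - product 2 (Router): category_id=1 -> matches Kitchen
  - product 3 (Laptop): category_id=5 -> matches Furniture
  - product 4 (Webcam): category_id=NULL, no match -> dropped
  - product 5 (Charger): category_id=3 -> matches Books
So 2 of 5 rows are dropped.

SQL:
SELECT a.name, b.name AS category
FROM products a
INNER JOIN categories b ON a.category_id = b.id

Result:
name    | category 
--------+----------
Router  | Kitchen  
Laptop  | Furniture
Charger | Books    


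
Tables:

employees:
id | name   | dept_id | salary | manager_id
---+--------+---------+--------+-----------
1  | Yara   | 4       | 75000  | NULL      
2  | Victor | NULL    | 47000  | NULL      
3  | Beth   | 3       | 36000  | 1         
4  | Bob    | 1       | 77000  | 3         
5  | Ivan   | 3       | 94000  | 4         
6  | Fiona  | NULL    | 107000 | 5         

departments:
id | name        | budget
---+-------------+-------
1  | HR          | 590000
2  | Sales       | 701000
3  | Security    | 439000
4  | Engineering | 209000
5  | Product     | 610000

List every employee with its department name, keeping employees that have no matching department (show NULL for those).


LEFT JOIN keeps every row from employees (the left table); where dept_id has no match in departments, the department columns become NULL. Walk through each employee:
  - employee 1 (Yara): dept_id=4 -> matches Engineering
  - employee 2 (Victor): dept_id=NULL, no match -> kept with NULL
  - employee 3 (Beth): dept_id=3 -> matches Security
  - employee 4 (Bob): dept_id=1 -> matches HR
  - employee 5 (Ivan): dept_id=3 -> matches Security
  - employee 6 (Fiona): dept_id=NULL, no match -> kept with NULL
All 6 rows appear; 2 have NULL department.

SQL:
SELECT a.name, b.name AS department
FROM employees a
LEFT JOIN departments b ON a.dept_id = b.id

Result:
name   | department 
-------+------------
Yara   | Engineering
Victor | NULL       
Beth   | Security   
Bob    | HR         
Ivan   | Security   
Fiona  | NULL       


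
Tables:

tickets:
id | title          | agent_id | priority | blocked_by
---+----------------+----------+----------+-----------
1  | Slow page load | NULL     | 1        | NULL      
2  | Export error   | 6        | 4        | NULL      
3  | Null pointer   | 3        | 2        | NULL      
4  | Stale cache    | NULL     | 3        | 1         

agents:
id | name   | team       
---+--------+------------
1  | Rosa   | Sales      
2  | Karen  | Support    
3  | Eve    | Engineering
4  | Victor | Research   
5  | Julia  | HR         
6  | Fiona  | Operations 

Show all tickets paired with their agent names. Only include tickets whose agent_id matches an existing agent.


INNER JOIN keeps only tickets rows whose agent_id matches an id in agents. Walk through each ticket:
  - ticket 1 (Slow page load): agent_id=NULL, no match -> dropped
  - ticket 2 (Export error): agent_id=6 -> matches Fiona
  - ticket 3 (Null pointer): agent_id=3 -> matches Eve
  - ticket 4 (Stale cache): agent_id=NULL, no match -> dropped
So 2 of 4 rows are dropped.

SQL:
SELECT a.title, b.name AS agent
FROM tickets a
INNER JOIN agents b ON a.agent_id = b.id

Result:
title        | agent
-------------+------
Export error | Fiona
Null pointer | Eve  
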